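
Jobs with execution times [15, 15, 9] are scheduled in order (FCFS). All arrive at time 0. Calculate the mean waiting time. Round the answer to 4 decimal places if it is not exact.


FCFS order (as given): [15, 15, 9]
Waiting times:
  Job 1: wait = 0
  Job 2: wait = 15
  Job 3: wait = 30
Sum of waiting times = 45
Average waiting time = 45/3 = 15.0

15.0


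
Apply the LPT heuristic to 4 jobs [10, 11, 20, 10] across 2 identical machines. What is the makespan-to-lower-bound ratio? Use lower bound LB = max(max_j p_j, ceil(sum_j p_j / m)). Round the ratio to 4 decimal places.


LPT order: [20, 11, 10, 10]
Machine loads after assignment: [30, 21]
LPT makespan = 30
Lower bound = max(max_job, ceil(total/2)) = max(20, 26) = 26
Ratio = 30 / 26 = 1.1538

1.1538


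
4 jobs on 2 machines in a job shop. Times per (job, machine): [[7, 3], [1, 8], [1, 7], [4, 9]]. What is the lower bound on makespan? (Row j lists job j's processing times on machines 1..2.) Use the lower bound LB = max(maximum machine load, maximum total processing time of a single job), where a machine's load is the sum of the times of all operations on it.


Machine loads:
  Machine 1: 7 + 1 + 1 + 4 = 13
  Machine 2: 3 + 8 + 7 + 9 = 27
Max machine load = 27
Job totals:
  Job 1: 10
  Job 2: 9
  Job 3: 8
  Job 4: 13
Max job total = 13
Lower bound = max(27, 13) = 27

27


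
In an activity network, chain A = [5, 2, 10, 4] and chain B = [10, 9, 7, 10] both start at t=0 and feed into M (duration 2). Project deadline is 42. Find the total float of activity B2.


Forward pass: ES(B2) = sum of predecessors on chain B = 10
EF = ES + duration = 10 + 9 = 19
Backward pass: LF(M) = deadline = 42; LS(M) = 42 - 2 = 40
LF(B2) = LS(M) - sum(successors on chain B) = 40 - 17 = 23
LS = LF - duration = 23 - 9 = 14
Total float = LS - ES = 14 - 10 = 4

4


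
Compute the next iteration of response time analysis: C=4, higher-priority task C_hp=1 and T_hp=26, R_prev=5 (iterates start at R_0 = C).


R_next = C + ceil(R_prev / T_hp) * C_hp
ceil(5 / 26) = ceil(0.1923) = 1
Interference = 1 * 1 = 1
R_next = 4 + 1 = 5
R_next = R_prev, so the iteration has converged (response time = 5).

5


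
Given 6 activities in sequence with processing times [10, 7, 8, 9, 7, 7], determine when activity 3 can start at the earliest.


Activity 3 starts after activities 1 through 2 complete.
Predecessor durations: [10, 7]
ES = 10 + 7 = 17

17


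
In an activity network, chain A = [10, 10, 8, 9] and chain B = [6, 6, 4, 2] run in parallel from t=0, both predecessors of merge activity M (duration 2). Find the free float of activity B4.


ES(B4) = sum of predecessors on chain B = 16
EF(B4) = ES + duration = 16 + 2 = 18
Successor of B4 is M. ES(M) = max(sum(A), sum(B)) = max(37, 18) = 37
Free float = ES(successor) - EF(current) = 37 - 18 = 19

19


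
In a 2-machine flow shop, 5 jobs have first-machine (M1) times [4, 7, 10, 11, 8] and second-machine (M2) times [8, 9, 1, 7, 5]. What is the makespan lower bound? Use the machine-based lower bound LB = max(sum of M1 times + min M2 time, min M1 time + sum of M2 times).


LB1 = sum(M1 times) + min(M2 times) = 40 + 1 = 41
LB2 = min(M1 times) + sum(M2 times) = 4 + 30 = 34
Lower bound = max(LB1, LB2) = max(41, 34) = 41

41


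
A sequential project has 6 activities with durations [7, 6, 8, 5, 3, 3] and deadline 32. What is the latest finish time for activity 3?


LF(activity 3) = deadline - sum of successor durations
Successors: activities 4 through 6 with durations [5, 3, 3]
Sum of successor durations = 11
LF = 32 - 11 = 21

21


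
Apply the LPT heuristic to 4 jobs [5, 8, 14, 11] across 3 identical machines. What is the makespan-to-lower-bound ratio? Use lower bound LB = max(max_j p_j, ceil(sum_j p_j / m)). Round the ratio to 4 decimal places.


LPT order: [14, 11, 8, 5]
Machine loads after assignment: [14, 11, 13]
LPT makespan = 14
Lower bound = max(max_job, ceil(total/3)) = max(14, 13) = 14
Ratio = 14 / 14 = 1.0

1.0


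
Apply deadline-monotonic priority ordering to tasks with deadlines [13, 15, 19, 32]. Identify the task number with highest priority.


Sort tasks by relative deadline (ascending):
  Task 1: deadline = 13
  Task 2: deadline = 15
  Task 3: deadline = 19
  Task 4: deadline = 32
Priority order (highest first): [1, 2, 3, 4]
Highest priority task = 1

1


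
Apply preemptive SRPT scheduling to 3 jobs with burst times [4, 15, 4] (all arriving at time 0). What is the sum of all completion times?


Since all jobs arrive at t=0, SRPT equals SPT ordering.
SPT order: [4, 4, 15]
Completion times:
  Job 1: p=4, C=4
  Job 2: p=4, C=8
  Job 3: p=15, C=23
Total completion time = 4 + 8 + 23 = 35

35


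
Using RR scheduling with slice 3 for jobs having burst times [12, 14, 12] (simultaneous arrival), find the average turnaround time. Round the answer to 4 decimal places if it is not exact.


Time quantum = 3
Execution trace:
  J1 runs 3 units, time = 3
  J2 runs 3 units, time = 6
  J3 runs 3 units, time = 9
  J1 runs 3 units, time = 12
  J2 runs 3 units, time = 15
  J3 runs 3 units, time = 18
  J1 runs 3 units, time = 21
  J2 runs 3 units, time = 24
  J3 runs 3 units, time = 27
  J1 runs 3 units, time = 30
  J2 runs 3 units, time = 33
  J3 runs 3 units, time = 36
  J2 runs 2 units, time = 38
Finish times: [30, 38, 36]
Average turnaround = 104/3 = 34.6667

34.6667


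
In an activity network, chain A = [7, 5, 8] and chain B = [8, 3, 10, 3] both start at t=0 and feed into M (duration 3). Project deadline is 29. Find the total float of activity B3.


Forward pass: ES(B3) = sum of predecessors on chain B = 11
EF = ES + duration = 11 + 10 = 21
Backward pass: LF(M) = deadline = 29; LS(M) = 29 - 3 = 26
LF(B3) = LS(M) - sum(successors on chain B) = 26 - 3 = 23
LS = LF - duration = 23 - 10 = 13
Total float = LS - ES = 13 - 11 = 2

2


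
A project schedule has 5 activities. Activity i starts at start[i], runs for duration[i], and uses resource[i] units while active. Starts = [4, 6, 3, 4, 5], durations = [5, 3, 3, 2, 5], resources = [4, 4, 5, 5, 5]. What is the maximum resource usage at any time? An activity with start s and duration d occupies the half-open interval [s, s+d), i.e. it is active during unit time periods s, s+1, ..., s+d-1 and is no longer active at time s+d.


Each activity i is active on [start_i, start_i + duration_i).
Compute total resource usage per time slot:
  t=0: active resources = [], total = 0
  t=1: active resources = [], total = 0
  t=2: active resources = [], total = 0
  t=3: active resources = [5], total = 5
  t=4: active resources = [4, 5, 5], total = 14
  t=5: active resources = [4, 5, 5, 5], total = 19
  t=6: active resources = [4, 4, 5], total = 13
  t=7: active resources = [4, 4, 5], total = 13
  t=8: active resources = [4, 4, 5], total = 13
  t=9: active resources = [5], total = 5
Peak resource demand = 19

19


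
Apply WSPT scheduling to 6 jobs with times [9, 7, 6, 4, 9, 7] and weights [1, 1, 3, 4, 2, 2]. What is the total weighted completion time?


Compute p/w ratios and sort ascending (WSPT): [(4, 4), (6, 3), (7, 2), (9, 2), (7, 1), (9, 1)]
Compute weighted completion times:
  Job (p=4,w=4): C=4, w*C=4*4=16
  Job (p=6,w=3): C=10, w*C=3*10=30
  Job (p=7,w=2): C=17, w*C=2*17=34
  Job (p=9,w=2): C=26, w*C=2*26=52
  Job (p=7,w=1): C=33, w*C=1*33=33
  Job (p=9,w=1): C=42, w*C=1*42=42
Total weighted completion time = 207

207


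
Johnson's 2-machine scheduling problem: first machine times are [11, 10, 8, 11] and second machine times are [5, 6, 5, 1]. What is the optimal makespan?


Apply Johnson's rule:
  Group 1 (a <= b): []
  Group 2 (a > b): [(2, 10, 6), (1, 11, 5), (3, 8, 5), (4, 11, 1)]
Optimal job order: [2, 1, 3, 4]
Schedule:
  Job 2: M1 done at 10, M2 done at 16
  Job 1: M1 done at 21, M2 done at 26
  Job 3: M1 done at 29, M2 done at 34
  Job 4: M1 done at 40, M2 done at 41
Makespan = 41

41


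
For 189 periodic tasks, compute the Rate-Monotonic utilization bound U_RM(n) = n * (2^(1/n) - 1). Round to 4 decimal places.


Compute 2^(1/189) = 1.0036741787
Subtract 1: 1.0036741787 - 1 = 0.0036741787
Multiply by n: 189 * 0.0036741787 = 0.6944197743
Round to 4 dp: 0.6944

0.6944


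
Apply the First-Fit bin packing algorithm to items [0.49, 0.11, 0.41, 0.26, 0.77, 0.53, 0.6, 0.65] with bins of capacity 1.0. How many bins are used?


Place items sequentially using First-Fit:
  Item 0.49 -> new Bin 1
  Item 0.11 -> Bin 1 (now 0.6)
  Item 0.41 -> new Bin 2
  Item 0.26 -> Bin 1 (now 0.86)
  Item 0.77 -> new Bin 3
  Item 0.53 -> Bin 2 (now 0.94)
  Item 0.6 -> new Bin 4
  Item 0.65 -> new Bin 5
Total bins used = 5

5


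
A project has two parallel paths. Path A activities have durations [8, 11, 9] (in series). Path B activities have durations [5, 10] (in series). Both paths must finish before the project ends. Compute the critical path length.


Path A total = 8 + 11 + 9 = 28
Path B total = 5 + 10 = 15
Critical path = longest path = max(28, 15) = 28

28


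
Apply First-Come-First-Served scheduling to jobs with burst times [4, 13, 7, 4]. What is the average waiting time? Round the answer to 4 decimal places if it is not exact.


FCFS order (as given): [4, 13, 7, 4]
Waiting times:
  Job 1: wait = 0
  Job 2: wait = 4
  Job 3: wait = 17
  Job 4: wait = 24
Sum of waiting times = 45
Average waiting time = 45/4 = 11.25

11.25


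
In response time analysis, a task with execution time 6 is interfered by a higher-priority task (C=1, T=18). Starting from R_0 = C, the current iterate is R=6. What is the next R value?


R_next = C + ceil(R_prev / T_hp) * C_hp
ceil(6 / 18) = ceil(0.3333) = 1
Interference = 1 * 1 = 1
R_next = 6 + 1 = 7

7


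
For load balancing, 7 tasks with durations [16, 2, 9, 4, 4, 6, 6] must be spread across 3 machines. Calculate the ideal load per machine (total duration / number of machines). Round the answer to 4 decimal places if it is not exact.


Total processing time = 16 + 2 + 9 + 4 + 4 + 6 + 6 = 47
Number of machines = 3
Ideal balanced load = 47 / 3 = 15.6667

15.6667


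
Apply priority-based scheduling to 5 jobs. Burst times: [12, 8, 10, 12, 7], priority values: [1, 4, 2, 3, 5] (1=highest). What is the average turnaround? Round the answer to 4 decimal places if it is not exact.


Sort by priority (ascending = highest first):
Order: [(1, 12), (2, 10), (3, 12), (4, 8), (5, 7)]
Completion times:
  Priority 1, burst=12, C=12
  Priority 2, burst=10, C=22
  Priority 3, burst=12, C=34
  Priority 4, burst=8, C=42
  Priority 5, burst=7, C=49
Average turnaround = 159/5 = 31.8

31.8


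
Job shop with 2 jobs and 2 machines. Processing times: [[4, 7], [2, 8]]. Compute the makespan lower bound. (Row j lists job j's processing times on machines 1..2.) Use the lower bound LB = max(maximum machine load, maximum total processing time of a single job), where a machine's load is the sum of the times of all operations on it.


Machine loads:
  Machine 1: 4 + 2 = 6
  Machine 2: 7 + 8 = 15
Max machine load = 15
Job totals:
  Job 1: 11
  Job 2: 10
Max job total = 11
Lower bound = max(15, 11) = 15

15


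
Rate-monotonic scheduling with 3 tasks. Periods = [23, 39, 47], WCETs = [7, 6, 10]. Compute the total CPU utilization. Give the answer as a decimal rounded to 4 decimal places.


Compute individual utilizations (exact fractions):
  Task 1: C/T = 7/23 (approx. 0.3043)
  Task 2: C/T = 6/39 = 2/13 (approx. 0.1538)
  Task 3: C/T = 10/47 (approx. 0.2128)
Total utilization U = 7/23 + 2/13 + 10/47 = 9429/14053
Rounded to 4 decimal places: U = 0.6710
RM (Liu & Layland) bound for 3 tasks = 0.779763; compare with U = 9429/14053 (approx. 0.670960)
U <= bound, so schedulable by RM sufficient condition.

0.6710


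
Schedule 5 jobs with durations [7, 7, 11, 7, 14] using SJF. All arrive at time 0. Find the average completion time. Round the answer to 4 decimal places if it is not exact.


SJF order (ascending): [7, 7, 7, 11, 14]
Completion times:
  Job 1: burst=7, C=7
  Job 2: burst=7, C=14
  Job 3: burst=7, C=21
  Job 4: burst=11, C=32
  Job 5: burst=14, C=46
Average completion = 120/5 = 24.0

24.0


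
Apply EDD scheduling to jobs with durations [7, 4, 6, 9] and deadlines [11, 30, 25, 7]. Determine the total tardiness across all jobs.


Sort by due date (EDD order): [(9, 7), (7, 11), (6, 25), (4, 30)]
Compute completion times and tardiness:
  Job 1: p=9, d=7, C=9, tardiness=max(0,9-7)=2
  Job 2: p=7, d=11, C=16, tardiness=max(0,16-11)=5
  Job 3: p=6, d=25, C=22, tardiness=max(0,22-25)=0
  Job 4: p=4, d=30, C=26, tardiness=max(0,26-30)=0
Total tardiness = 7

7


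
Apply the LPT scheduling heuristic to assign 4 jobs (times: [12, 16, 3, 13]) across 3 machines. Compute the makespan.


Sort jobs in decreasing order (LPT): [16, 13, 12, 3]
Assign each job to the least loaded machine:
  Machine 1: jobs [16], load = 16
  Machine 2: jobs [13], load = 13
  Machine 3: jobs [12, 3], load = 15
Makespan = max load = 16

16


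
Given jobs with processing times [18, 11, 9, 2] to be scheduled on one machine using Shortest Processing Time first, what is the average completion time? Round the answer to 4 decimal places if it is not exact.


Sort jobs by processing time (SPT order): [2, 9, 11, 18]
Compute completion times sequentially:
  Job 1: processing = 2, completes at 2
  Job 2: processing = 9, completes at 11
  Job 3: processing = 11, completes at 22
  Job 4: processing = 18, completes at 40
Sum of completion times = 75
Average completion time = 75/4 = 18.75

18.75


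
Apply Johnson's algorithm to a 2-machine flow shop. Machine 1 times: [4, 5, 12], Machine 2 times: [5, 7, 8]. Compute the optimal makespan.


Apply Johnson's rule:
  Group 1 (a <= b): [(1, 4, 5), (2, 5, 7)]
  Group 2 (a > b): [(3, 12, 8)]
Optimal job order: [1, 2, 3]
Schedule:
  Job 1: M1 done at 4, M2 done at 9
  Job 2: M1 done at 9, M2 done at 16
  Job 3: M1 done at 21, M2 done at 29
Makespan = 29

29


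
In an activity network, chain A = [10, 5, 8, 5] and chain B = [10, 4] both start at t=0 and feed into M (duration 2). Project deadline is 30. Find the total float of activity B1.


Forward pass: ES(B1) = sum of predecessors on chain B = 0
EF = ES + duration = 0 + 10 = 10
Backward pass: LF(M) = deadline = 30; LS(M) = 30 - 2 = 28
LF(B1) = LS(M) - sum(successors on chain B) = 28 - 4 = 24
LS = LF - duration = 24 - 10 = 14
Total float = LS - ES = 14 - 0 = 14

14


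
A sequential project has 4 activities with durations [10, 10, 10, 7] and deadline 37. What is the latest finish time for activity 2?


LF(activity 2) = deadline - sum of successor durations
Successors: activities 3 through 4 with durations [10, 7]
Sum of successor durations = 17
LF = 37 - 17 = 20

20


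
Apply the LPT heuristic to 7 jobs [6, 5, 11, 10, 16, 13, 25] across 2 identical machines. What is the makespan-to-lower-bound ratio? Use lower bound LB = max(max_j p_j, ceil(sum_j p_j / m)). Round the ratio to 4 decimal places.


LPT order: [25, 16, 13, 11, 10, 6, 5]
Machine loads after assignment: [42, 44]
LPT makespan = 44
Lower bound = max(max_job, ceil(total/2)) = max(25, 43) = 43
Ratio = 44 / 43 = 1.0233

1.0233


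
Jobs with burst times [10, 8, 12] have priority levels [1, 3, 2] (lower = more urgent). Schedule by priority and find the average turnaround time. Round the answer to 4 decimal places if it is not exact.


Sort by priority (ascending = highest first):
Order: [(1, 10), (2, 12), (3, 8)]
Completion times:
  Priority 1, burst=10, C=10
  Priority 2, burst=12, C=22
  Priority 3, burst=8, C=30
Average turnaround = 62/3 = 20.6667

20.6667


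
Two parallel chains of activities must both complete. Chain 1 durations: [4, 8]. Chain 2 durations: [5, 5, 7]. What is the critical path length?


Path A total = 4 + 8 = 12
Path B total = 5 + 5 + 7 = 17
Critical path = longest path = max(12, 17) = 17

17


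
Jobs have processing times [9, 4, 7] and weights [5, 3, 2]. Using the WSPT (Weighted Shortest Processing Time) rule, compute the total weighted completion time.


Compute p/w ratios and sort ascending (WSPT): [(4, 3), (9, 5), (7, 2)]
Compute weighted completion times:
  Job (p=4,w=3): C=4, w*C=3*4=12
  Job (p=9,w=5): C=13, w*C=5*13=65
  Job (p=7,w=2): C=20, w*C=2*20=40
Total weighted completion time = 117

117


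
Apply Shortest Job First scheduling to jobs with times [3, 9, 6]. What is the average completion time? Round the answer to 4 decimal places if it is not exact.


SJF order (ascending): [3, 6, 9]
Completion times:
  Job 1: burst=3, C=3
  Job 2: burst=6, C=9
  Job 3: burst=9, C=18
Average completion = 30/3 = 10.0

10.0


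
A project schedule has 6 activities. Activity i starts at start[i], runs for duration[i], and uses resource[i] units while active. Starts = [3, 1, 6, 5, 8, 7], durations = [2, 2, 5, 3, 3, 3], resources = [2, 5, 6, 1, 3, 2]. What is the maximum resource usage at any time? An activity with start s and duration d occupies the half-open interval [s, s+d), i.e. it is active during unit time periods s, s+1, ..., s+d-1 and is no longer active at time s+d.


Each activity i is active on [start_i, start_i + duration_i).
Compute total resource usage per time slot:
  t=0: active resources = [], total = 0
  t=1: active resources = [5], total = 5
  t=2: active resources = [5], total = 5
  t=3: active resources = [2], total = 2
  t=4: active resources = [2], total = 2
  t=5: active resources = [1], total = 1
  t=6: active resources = [6, 1], total = 7
  t=7: active resources = [6, 1, 2], total = 9
  t=8: active resources = [6, 3, 2], total = 11
  t=9: active resources = [6, 3, 2], total = 11
  t=10: active resources = [6, 3], total = 9
Peak resource demand = 11

11


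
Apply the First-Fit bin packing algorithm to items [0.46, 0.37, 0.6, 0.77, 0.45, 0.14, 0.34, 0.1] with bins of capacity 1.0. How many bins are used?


Place items sequentially using First-Fit:
  Item 0.46 -> new Bin 1
  Item 0.37 -> Bin 1 (now 0.83)
  Item 0.6 -> new Bin 2
  Item 0.77 -> new Bin 3
  Item 0.45 -> new Bin 4
  Item 0.14 -> Bin 1 (now 0.97)
  Item 0.34 -> Bin 2 (now 0.94)
  Item 0.1 -> Bin 3 (now 0.87)
Total bins used = 4

4


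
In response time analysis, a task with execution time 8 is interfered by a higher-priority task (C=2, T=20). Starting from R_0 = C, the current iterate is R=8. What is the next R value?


R_next = C + ceil(R_prev / T_hp) * C_hp
ceil(8 / 20) = ceil(0.4) = 1
Interference = 1 * 2 = 2
R_next = 8 + 2 = 10

10


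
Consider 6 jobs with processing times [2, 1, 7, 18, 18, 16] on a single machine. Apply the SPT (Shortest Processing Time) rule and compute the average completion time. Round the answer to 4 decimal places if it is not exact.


Sort jobs by processing time (SPT order): [1, 2, 7, 16, 18, 18]
Compute completion times sequentially:
  Job 1: processing = 1, completes at 1
  Job 2: processing = 2, completes at 3
  Job 3: processing = 7, completes at 10
  Job 4: processing = 16, completes at 26
  Job 5: processing = 18, completes at 44
  Job 6: processing = 18, completes at 62
Sum of completion times = 146
Average completion time = 146/6 = 24.3333

24.3333


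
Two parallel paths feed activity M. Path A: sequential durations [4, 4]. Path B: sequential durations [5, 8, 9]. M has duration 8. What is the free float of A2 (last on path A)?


ES(A2) = sum of predecessors on chain A = 4
EF(A2) = ES + duration = 4 + 4 = 8
Successor of A2 is M. ES(M) = max(sum(A), sum(B)) = max(8, 22) = 22
Free float = ES(successor) - EF(current) = 22 - 8 = 14

14


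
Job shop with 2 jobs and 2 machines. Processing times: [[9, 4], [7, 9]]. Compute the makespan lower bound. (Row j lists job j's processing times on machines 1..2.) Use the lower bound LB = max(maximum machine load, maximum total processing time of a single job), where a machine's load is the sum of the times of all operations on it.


Machine loads:
  Machine 1: 9 + 7 = 16
  Machine 2: 4 + 9 = 13
Max machine load = 16
Job totals:
  Job 1: 13
  Job 2: 16
Max job total = 16
Lower bound = max(16, 16) = 16

16


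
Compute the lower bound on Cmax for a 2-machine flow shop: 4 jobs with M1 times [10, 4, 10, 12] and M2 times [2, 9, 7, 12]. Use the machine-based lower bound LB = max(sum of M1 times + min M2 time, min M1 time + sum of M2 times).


LB1 = sum(M1 times) + min(M2 times) = 36 + 2 = 38
LB2 = min(M1 times) + sum(M2 times) = 4 + 30 = 34
Lower bound = max(LB1, LB2) = max(38, 34) = 38

38


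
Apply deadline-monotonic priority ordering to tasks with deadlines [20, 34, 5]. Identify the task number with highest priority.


Sort tasks by relative deadline (ascending):
  Task 3: deadline = 5
  Task 1: deadline = 20
  Task 2: deadline = 34
Priority order (highest first): [3, 1, 2]
Highest priority task = 3

3


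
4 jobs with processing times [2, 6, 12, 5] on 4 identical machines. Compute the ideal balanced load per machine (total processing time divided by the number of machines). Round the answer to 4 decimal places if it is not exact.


Total processing time = 2 + 6 + 12 + 5 = 25
Number of machines = 4
Ideal balanced load = 25 / 4 = 6.25

6.25


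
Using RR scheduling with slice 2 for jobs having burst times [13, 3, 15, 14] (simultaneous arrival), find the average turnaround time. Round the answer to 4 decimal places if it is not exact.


Time quantum = 2
Execution trace:
  J1 runs 2 units, time = 2
  J2 runs 2 units, time = 4
  J3 runs 2 units, time = 6
  J4 runs 2 units, time = 8
  J1 runs 2 units, time = 10
  J2 runs 1 units, time = 11
  J3 runs 2 units, time = 13
  J4 runs 2 units, time = 15
  J1 runs 2 units, time = 17
  J3 runs 2 units, time = 19
  J4 runs 2 units, time = 21
  J1 runs 2 units, time = 23
  J3 runs 2 units, time = 25
  J4 runs 2 units, time = 27
  J1 runs 2 units, time = 29
  J3 runs 2 units, time = 31
  J4 runs 2 units, time = 33
  J1 runs 2 units, time = 35
  J3 runs 2 units, time = 37
  J4 runs 2 units, time = 39
  J1 runs 1 units, time = 40
  J3 runs 2 units, time = 42
  J4 runs 2 units, time = 44
  J3 runs 1 units, time = 45
Finish times: [40, 11, 45, 44]
Average turnaround = 140/4 = 35.0

35.0


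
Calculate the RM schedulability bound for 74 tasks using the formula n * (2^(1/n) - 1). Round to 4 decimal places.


Compute 2^(1/74) = 1.0094108601
Subtract 1: 1.0094108601 - 1 = 0.0094108601
Multiply by n: 74 * 0.0094108601 = 0.6964036474
Round to 4 dp: 0.6964

0.6964


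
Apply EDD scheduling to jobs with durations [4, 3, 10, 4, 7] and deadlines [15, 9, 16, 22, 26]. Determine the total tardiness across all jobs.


Sort by due date (EDD order): [(3, 9), (4, 15), (10, 16), (4, 22), (7, 26)]
Compute completion times and tardiness:
  Job 1: p=3, d=9, C=3, tardiness=max(0,3-9)=0
  Job 2: p=4, d=15, C=7, tardiness=max(0,7-15)=0
  Job 3: p=10, d=16, C=17, tardiness=max(0,17-16)=1
  Job 4: p=4, d=22, C=21, tardiness=max(0,21-22)=0
  Job 5: p=7, d=26, C=28, tardiness=max(0,28-26)=2
Total tardiness = 3

3


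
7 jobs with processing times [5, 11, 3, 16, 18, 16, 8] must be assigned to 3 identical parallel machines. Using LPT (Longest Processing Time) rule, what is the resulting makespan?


Sort jobs in decreasing order (LPT): [18, 16, 16, 11, 8, 5, 3]
Assign each job to the least loaded machine:
  Machine 1: jobs [18, 5, 3], load = 26
  Machine 2: jobs [16, 11], load = 27
  Machine 3: jobs [16, 8], load = 24
Makespan = max load = 27

27


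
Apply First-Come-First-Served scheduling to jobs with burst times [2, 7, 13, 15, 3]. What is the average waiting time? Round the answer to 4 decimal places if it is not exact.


FCFS order (as given): [2, 7, 13, 15, 3]
Waiting times:
  Job 1: wait = 0
  Job 2: wait = 2
  Job 3: wait = 9
  Job 4: wait = 22
  Job 5: wait = 37
Sum of waiting times = 70
Average waiting time = 70/5 = 14.0

14.0


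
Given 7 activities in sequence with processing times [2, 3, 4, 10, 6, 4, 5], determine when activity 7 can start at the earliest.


Activity 7 starts after activities 1 through 6 complete.
Predecessor durations: [2, 3, 4, 10, 6, 4]
ES = 2 + 3 + 4 + 10 + 6 + 4 = 29

29


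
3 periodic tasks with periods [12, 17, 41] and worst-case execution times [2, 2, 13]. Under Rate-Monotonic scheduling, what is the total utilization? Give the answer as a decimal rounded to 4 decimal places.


Compute individual utilizations (exact fractions):
  Task 1: C/T = 2/12 = 1/6 (approx. 0.1667)
  Task 2: C/T = 2/17 (approx. 0.1176)
  Task 3: C/T = 13/41 (approx. 0.3171)
Total utilization U = 1/6 + 2/17 + 13/41 = 2515/4182
Rounded to 4 decimal places: U = 0.6014
RM (Liu & Layland) bound for 3 tasks = 0.779763; compare with U = 2515/4182 (approx. 0.601387)
U <= bound, so schedulable by RM sufficient condition.

0.6014


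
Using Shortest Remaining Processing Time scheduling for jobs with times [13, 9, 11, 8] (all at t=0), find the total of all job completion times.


Since all jobs arrive at t=0, SRPT equals SPT ordering.
SPT order: [8, 9, 11, 13]
Completion times:
  Job 1: p=8, C=8
  Job 2: p=9, C=17
  Job 3: p=11, C=28
  Job 4: p=13, C=41
Total completion time = 8 + 17 + 28 + 41 = 94

94


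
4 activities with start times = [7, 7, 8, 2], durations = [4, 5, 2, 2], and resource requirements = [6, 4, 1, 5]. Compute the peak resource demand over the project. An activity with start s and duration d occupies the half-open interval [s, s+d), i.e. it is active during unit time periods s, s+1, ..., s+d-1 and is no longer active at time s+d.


Each activity i is active on [start_i, start_i + duration_i).
Compute total resource usage per time slot:
  t=0: active resources = [], total = 0
  t=1: active resources = [], total = 0
  t=2: active resources = [5], total = 5
  t=3: active resources = [5], total = 5
  t=4: active resources = [], total = 0
  t=5: active resources = [], total = 0
  t=6: active resources = [], total = 0
  t=7: active resources = [6, 4], total = 10
  t=8: active resources = [6, 4, 1], total = 11
  t=9: active resources = [6, 4, 1], total = 11
  t=10: active resources = [6, 4], total = 10
  t=11: active resources = [4], total = 4
Peak resource demand = 11

11


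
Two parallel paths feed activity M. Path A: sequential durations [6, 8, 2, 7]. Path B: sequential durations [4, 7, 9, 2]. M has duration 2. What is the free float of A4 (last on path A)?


ES(A4) = sum of predecessors on chain A = 16
EF(A4) = ES + duration = 16 + 7 = 23
Successor of A4 is M. ES(M) = max(sum(A), sum(B)) = max(23, 22) = 23
Free float = ES(successor) - EF(current) = 23 - 23 = 0

0


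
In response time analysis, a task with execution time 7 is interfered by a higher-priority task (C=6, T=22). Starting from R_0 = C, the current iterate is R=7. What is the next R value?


R_next = C + ceil(R_prev / T_hp) * C_hp
ceil(7 / 22) = ceil(0.3182) = 1
Interference = 1 * 6 = 6
R_next = 7 + 6 = 13

13


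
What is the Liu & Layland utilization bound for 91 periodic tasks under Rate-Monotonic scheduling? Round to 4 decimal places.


Compute 2^(1/91) = 1.0076460851
Subtract 1: 1.0076460851 - 1 = 0.0076460851
Multiply by n: 91 * 0.0076460851 = 0.6957937441
Round to 4 dp: 0.6958

0.6958


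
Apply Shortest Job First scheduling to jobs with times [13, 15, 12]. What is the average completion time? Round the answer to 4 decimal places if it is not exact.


SJF order (ascending): [12, 13, 15]
Completion times:
  Job 1: burst=12, C=12
  Job 2: burst=13, C=25
  Job 3: burst=15, C=40
Average completion = 77/3 = 25.6667

25.6667


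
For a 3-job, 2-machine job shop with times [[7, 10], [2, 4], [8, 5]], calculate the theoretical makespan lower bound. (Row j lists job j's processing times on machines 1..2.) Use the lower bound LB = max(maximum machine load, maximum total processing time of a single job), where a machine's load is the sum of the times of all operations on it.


Machine loads:
  Machine 1: 7 + 2 + 8 = 17
  Machine 2: 10 + 4 + 5 = 19
Max machine load = 19
Job totals:
  Job 1: 17
  Job 2: 6
  Job 3: 13
Max job total = 17
Lower bound = max(19, 17) = 19

19


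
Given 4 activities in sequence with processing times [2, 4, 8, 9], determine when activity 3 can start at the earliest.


Activity 3 starts after activities 1 through 2 complete.
Predecessor durations: [2, 4]
ES = 2 + 4 = 6

6


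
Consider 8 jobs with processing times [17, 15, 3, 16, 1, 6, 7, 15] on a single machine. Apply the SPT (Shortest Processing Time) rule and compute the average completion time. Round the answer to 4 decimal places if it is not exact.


Sort jobs by processing time (SPT order): [1, 3, 6, 7, 15, 15, 16, 17]
Compute completion times sequentially:
  Job 1: processing = 1, completes at 1
  Job 2: processing = 3, completes at 4
  Job 3: processing = 6, completes at 10
  Job 4: processing = 7, completes at 17
  Job 5: processing = 15, completes at 32
  Job 6: processing = 15, completes at 47
  Job 7: processing = 16, completes at 63
  Job 8: processing = 17, completes at 80
Sum of completion times = 254
Average completion time = 254/8 = 31.75

31.75


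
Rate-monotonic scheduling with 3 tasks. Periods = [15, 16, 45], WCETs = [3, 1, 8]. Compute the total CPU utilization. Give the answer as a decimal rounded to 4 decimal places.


Compute individual utilizations (exact fractions):
  Task 1: C/T = 3/15 = 1/5 (approx. 0.2)
  Task 2: C/T = 1/16 (approx. 0.0625)
  Task 3: C/T = 8/45 (approx. 0.1778)
Total utilization U = 1/5 + 1/16 + 8/45 = 317/720
Rounded to 4 decimal places: U = 0.4403
RM (Liu & Layland) bound for 3 tasks = 0.779763; compare with U = 317/720 (approx. 0.440278)
U <= bound, so schedulable by RM sufficient condition.

0.4403


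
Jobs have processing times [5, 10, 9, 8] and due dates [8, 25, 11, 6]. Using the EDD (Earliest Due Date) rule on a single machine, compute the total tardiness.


Sort by due date (EDD order): [(8, 6), (5, 8), (9, 11), (10, 25)]
Compute completion times and tardiness:
  Job 1: p=8, d=6, C=8, tardiness=max(0,8-6)=2
  Job 2: p=5, d=8, C=13, tardiness=max(0,13-8)=5
  Job 3: p=9, d=11, C=22, tardiness=max(0,22-11)=11
  Job 4: p=10, d=25, C=32, tardiness=max(0,32-25)=7
Total tardiness = 25

25


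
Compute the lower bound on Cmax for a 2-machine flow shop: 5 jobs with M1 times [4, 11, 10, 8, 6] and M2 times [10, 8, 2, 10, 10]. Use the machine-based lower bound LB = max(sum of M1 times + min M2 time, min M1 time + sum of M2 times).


LB1 = sum(M1 times) + min(M2 times) = 39 + 2 = 41
LB2 = min(M1 times) + sum(M2 times) = 4 + 40 = 44
Lower bound = max(LB1, LB2) = max(41, 44) = 44

44


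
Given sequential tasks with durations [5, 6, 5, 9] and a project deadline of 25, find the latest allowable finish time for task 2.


LF(activity 2) = deadline - sum of successor durations
Successors: activities 3 through 4 with durations [5, 9]
Sum of successor durations = 14
LF = 25 - 14 = 11

11


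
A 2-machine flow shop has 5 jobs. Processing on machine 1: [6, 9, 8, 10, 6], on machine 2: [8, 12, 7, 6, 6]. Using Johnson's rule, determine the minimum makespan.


Apply Johnson's rule:
  Group 1 (a <= b): [(1, 6, 8), (5, 6, 6), (2, 9, 12)]
  Group 2 (a > b): [(3, 8, 7), (4, 10, 6)]
Optimal job order: [1, 5, 2, 3, 4]
Schedule:
  Job 1: M1 done at 6, M2 done at 14
  Job 5: M1 done at 12, M2 done at 20
  Job 2: M1 done at 21, M2 done at 33
  Job 3: M1 done at 29, M2 done at 40
  Job 4: M1 done at 39, M2 done at 46
Makespan = 46

46


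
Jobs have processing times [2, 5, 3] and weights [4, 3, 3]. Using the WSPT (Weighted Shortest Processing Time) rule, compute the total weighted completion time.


Compute p/w ratios and sort ascending (WSPT): [(2, 4), (3, 3), (5, 3)]
Compute weighted completion times:
  Job (p=2,w=4): C=2, w*C=4*2=8
  Job (p=3,w=3): C=5, w*C=3*5=15
  Job (p=5,w=3): C=10, w*C=3*10=30
Total weighted completion time = 53

53


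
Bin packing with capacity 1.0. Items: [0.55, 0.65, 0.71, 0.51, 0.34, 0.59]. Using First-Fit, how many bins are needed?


Place items sequentially using First-Fit:
  Item 0.55 -> new Bin 1
  Item 0.65 -> new Bin 2
  Item 0.71 -> new Bin 3
  Item 0.51 -> new Bin 4
  Item 0.34 -> Bin 1 (now 0.89)
  Item 0.59 -> new Bin 5
Total bins used = 5

5


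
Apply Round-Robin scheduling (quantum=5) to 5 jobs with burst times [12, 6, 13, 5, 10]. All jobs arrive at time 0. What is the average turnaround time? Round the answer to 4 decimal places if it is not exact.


Time quantum = 5
Execution trace:
  J1 runs 5 units, time = 5
  J2 runs 5 units, time = 10
  J3 runs 5 units, time = 15
  J4 runs 5 units, time = 20
  J5 runs 5 units, time = 25
  J1 runs 5 units, time = 30
  J2 runs 1 units, time = 31
  J3 runs 5 units, time = 36
  J5 runs 5 units, time = 41
  J1 runs 2 units, time = 43
  J3 runs 3 units, time = 46
Finish times: [43, 31, 46, 20, 41]
Average turnaround = 181/5 = 36.2

36.2


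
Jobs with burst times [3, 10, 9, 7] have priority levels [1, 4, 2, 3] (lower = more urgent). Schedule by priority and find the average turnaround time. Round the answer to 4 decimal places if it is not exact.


Sort by priority (ascending = highest first):
Order: [(1, 3), (2, 9), (3, 7), (4, 10)]
Completion times:
  Priority 1, burst=3, C=3
  Priority 2, burst=9, C=12
  Priority 3, burst=7, C=19
  Priority 4, burst=10, C=29
Average turnaround = 63/4 = 15.75

15.75


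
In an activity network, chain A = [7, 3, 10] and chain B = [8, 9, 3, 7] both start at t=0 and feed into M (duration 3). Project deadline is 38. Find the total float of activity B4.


Forward pass: ES(B4) = sum of predecessors on chain B = 20
EF = ES + duration = 20 + 7 = 27
Backward pass: LF(M) = deadline = 38; LS(M) = 38 - 3 = 35
LF(B4) = LS(M) - sum(successors on chain B) = 35 - 0 = 35
LS = LF - duration = 35 - 7 = 28
Total float = LS - ES = 28 - 20 = 8

8


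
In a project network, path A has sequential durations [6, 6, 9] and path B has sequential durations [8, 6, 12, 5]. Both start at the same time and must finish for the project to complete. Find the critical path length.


Path A total = 6 + 6 + 9 = 21
Path B total = 8 + 6 + 12 + 5 = 31
Critical path = longest path = max(21, 31) = 31

31


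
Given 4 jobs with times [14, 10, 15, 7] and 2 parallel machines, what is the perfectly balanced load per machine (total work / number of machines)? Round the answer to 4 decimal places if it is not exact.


Total processing time = 14 + 10 + 15 + 7 = 46
Number of machines = 2
Ideal balanced load = 46 / 2 = 23.0

23.0


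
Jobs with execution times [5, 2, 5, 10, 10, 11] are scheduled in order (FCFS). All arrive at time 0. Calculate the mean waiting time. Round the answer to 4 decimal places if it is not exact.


FCFS order (as given): [5, 2, 5, 10, 10, 11]
Waiting times:
  Job 1: wait = 0
  Job 2: wait = 5
  Job 3: wait = 7
  Job 4: wait = 12
  Job 5: wait = 22
  Job 6: wait = 32
Sum of waiting times = 78
Average waiting time = 78/6 = 13.0

13.0


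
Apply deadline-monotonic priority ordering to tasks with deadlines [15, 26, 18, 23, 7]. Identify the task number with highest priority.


Sort tasks by relative deadline (ascending):
  Task 5: deadline = 7
  Task 1: deadline = 15
  Task 3: deadline = 18
  Task 4: deadline = 23
  Task 2: deadline = 26
Priority order (highest first): [5, 1, 3, 4, 2]
Highest priority task = 5

5


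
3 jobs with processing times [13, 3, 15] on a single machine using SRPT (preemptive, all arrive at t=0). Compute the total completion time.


Since all jobs arrive at t=0, SRPT equals SPT ordering.
SPT order: [3, 13, 15]
Completion times:
  Job 1: p=3, C=3
  Job 2: p=13, C=16
  Job 3: p=15, C=31
Total completion time = 3 + 16 + 31 = 50

50


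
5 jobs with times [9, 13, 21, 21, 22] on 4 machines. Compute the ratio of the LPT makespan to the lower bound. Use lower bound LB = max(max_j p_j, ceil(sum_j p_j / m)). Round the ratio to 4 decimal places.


LPT order: [22, 21, 21, 13, 9]
Machine loads after assignment: [22, 21, 21, 22]
LPT makespan = 22
Lower bound = max(max_job, ceil(total/4)) = max(22, 22) = 22
Ratio = 22 / 22 = 1.0

1.0


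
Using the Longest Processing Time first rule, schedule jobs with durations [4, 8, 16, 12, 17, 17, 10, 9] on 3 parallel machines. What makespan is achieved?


Sort jobs in decreasing order (LPT): [17, 17, 16, 12, 10, 9, 8, 4]
Assign each job to the least loaded machine:
  Machine 1: jobs [17, 10, 4], load = 31
  Machine 2: jobs [17, 9, 8], load = 34
  Machine 3: jobs [16, 12], load = 28
Makespan = max load = 34

34


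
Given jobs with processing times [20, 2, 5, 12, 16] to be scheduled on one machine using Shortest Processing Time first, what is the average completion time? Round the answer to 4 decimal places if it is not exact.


Sort jobs by processing time (SPT order): [2, 5, 12, 16, 20]
Compute completion times sequentially:
  Job 1: processing = 2, completes at 2
  Job 2: processing = 5, completes at 7
  Job 3: processing = 12, completes at 19
  Job 4: processing = 16, completes at 35
  Job 5: processing = 20, completes at 55
Sum of completion times = 118
Average completion time = 118/5 = 23.6

23.6


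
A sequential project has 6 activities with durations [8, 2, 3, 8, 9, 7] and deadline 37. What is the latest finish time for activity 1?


LF(activity 1) = deadline - sum of successor durations
Successors: activities 2 through 6 with durations [2, 3, 8, 9, 7]
Sum of successor durations = 29
LF = 37 - 29 = 8

8


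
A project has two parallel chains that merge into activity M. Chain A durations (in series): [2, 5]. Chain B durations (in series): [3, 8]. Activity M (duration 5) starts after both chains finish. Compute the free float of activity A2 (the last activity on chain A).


ES(A2) = sum of predecessors on chain A = 2
EF(A2) = ES + duration = 2 + 5 = 7
Successor of A2 is M. ES(M) = max(sum(A), sum(B)) = max(7, 11) = 11
Free float = ES(successor) - EF(current) = 11 - 7 = 4

4


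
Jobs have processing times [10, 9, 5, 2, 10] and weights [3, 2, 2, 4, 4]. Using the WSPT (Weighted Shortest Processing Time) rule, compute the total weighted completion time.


Compute p/w ratios and sort ascending (WSPT): [(2, 4), (5, 2), (10, 4), (10, 3), (9, 2)]
Compute weighted completion times:
  Job (p=2,w=4): C=2, w*C=4*2=8
  Job (p=5,w=2): C=7, w*C=2*7=14
  Job (p=10,w=4): C=17, w*C=4*17=68
  Job (p=10,w=3): C=27, w*C=3*27=81
  Job (p=9,w=2): C=36, w*C=2*36=72
Total weighted completion time = 243

243


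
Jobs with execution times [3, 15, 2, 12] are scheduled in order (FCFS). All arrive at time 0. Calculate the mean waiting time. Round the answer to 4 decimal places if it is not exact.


FCFS order (as given): [3, 15, 2, 12]
Waiting times:
  Job 1: wait = 0
  Job 2: wait = 3
  Job 3: wait = 18
  Job 4: wait = 20
Sum of waiting times = 41
Average waiting time = 41/4 = 10.25

10.25


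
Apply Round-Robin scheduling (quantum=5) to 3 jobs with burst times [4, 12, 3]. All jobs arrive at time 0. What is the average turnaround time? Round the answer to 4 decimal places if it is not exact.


Time quantum = 5
Execution trace:
  J1 runs 4 units, time = 4
  J2 runs 5 units, time = 9
  J3 runs 3 units, time = 12
  J2 runs 5 units, time = 17
  J2 runs 2 units, time = 19
Finish times: [4, 19, 12]
Average turnaround = 35/3 = 11.6667

11.6667


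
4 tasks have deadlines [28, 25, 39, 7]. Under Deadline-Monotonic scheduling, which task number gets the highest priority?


Sort tasks by relative deadline (ascending):
  Task 4: deadline = 7
  Task 2: deadline = 25
  Task 1: deadline = 28
  Task 3: deadline = 39
Priority order (highest first): [4, 2, 1, 3]
Highest priority task = 4

4


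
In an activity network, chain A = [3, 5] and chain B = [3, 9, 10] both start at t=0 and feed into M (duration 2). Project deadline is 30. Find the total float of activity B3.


Forward pass: ES(B3) = sum of predecessors on chain B = 12
EF = ES + duration = 12 + 10 = 22
Backward pass: LF(M) = deadline = 30; LS(M) = 30 - 2 = 28
LF(B3) = LS(M) - sum(successors on chain B) = 28 - 0 = 28
LS = LF - duration = 28 - 10 = 18
Total float = LS - ES = 18 - 12 = 6

6


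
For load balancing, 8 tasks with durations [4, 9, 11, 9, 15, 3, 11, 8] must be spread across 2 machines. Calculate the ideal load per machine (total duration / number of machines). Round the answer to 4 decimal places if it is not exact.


Total processing time = 4 + 9 + 11 + 9 + 15 + 3 + 11 + 8 = 70
Number of machines = 2
Ideal balanced load = 70 / 2 = 35.0

35.0
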